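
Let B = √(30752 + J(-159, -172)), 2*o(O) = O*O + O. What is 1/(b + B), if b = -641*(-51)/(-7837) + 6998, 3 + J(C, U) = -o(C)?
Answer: 1486335455/10391310132077 - 425042*√4547/10391310132077 ≈ 0.00014028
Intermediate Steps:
o(O) = O/2 + O²/2 (o(O) = (O*O + O)/2 = (O² + O)/2 = (O + O²)/2 = O/2 + O²/2)
J(C, U) = -3 - C*(1 + C)/2
B = 2*√4547 (B = √(30752 + (-3 - ½*(-159)*(1 - 159))) = √(30752 + (-3 - ½*(-159)*(-158))) = √(30752 + (-3 - 12561)) = √(30752 - 12564) = √18188 = 2*√4547 ≈ 134.86)
b = 3224155/461 (b = 32691*(-1/7837) + 6998 = -1923/461 + 6998 = 3224155/461 ≈ 6993.8)
1/(b + B) = 1/(3224155/461 + 2*√4547)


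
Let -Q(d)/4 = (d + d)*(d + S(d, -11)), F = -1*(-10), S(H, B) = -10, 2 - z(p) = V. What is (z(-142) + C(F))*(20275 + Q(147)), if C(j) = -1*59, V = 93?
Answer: 21125550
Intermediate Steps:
z(p) = -91 (z(p) = 2 - 1*93 = 2 - 93 = -91)
F = 10
Q(d) = -8*d*(-10 + d) (Q(d) = -4*(d + d)*(d - 10) = -4*2*d*(-10 + d) = -8*d*(-10 + d))
C(j) = -59
(z(-142) + C(F))*(20275 + Q(147)) = (-91 - 59)*(20275 + 8*147*(10 - 1*147)) = -150*(20275 + 8*147*(10 - 147)) = -150*(20275 + 8*147*(-137)) = -150*(20275 - 161112) = -150*(-140837) = 21125550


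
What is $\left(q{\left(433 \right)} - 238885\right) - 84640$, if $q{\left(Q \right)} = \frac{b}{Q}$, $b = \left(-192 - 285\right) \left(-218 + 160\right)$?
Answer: $- \frac{140058659}{433} \approx -3.2346 \cdot 10^{5}$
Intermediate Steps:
$b = 27666$ ($b = \left(-477\right) \left(-58\right) = 27666$)
$q{\left(Q \right)} = \frac{27666}{Q}$
$\left(q{\left(433 \right)} - 238885\right) - 84640 = \left(\frac{27666}{433} - 238885\right) - 84640 = - \frac{103409539}{433} - 84640 = - \frac{140058659}{433}$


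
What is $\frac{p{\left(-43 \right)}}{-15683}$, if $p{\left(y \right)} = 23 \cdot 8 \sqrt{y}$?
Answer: $- \frac{184 i \sqrt{43}}{15683} \approx - 0.076935 i$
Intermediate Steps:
$p{\left(y \right)} = 184 \sqrt{y}$
$\frac{p{\left(-43 \right)}}{-15683} = \frac{184 \sqrt{-43}}{-15683} = 184 i \sqrt{43} \left(- \frac{1}{15683}\right) = - \frac{184 i \sqrt{43}}{15683}$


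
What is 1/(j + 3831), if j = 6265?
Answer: 1/10096 ≈ 9.9049e-5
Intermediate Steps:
1/(j + 3831) = 1/(6265 + 3831) = 1/10096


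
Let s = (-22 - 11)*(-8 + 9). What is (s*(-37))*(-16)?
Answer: -19536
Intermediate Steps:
s = -33 (s = -33*1 = -33)
(s*(-37))*(-16) = -33*(-37)*(-16) = 1221*(-16) = -19536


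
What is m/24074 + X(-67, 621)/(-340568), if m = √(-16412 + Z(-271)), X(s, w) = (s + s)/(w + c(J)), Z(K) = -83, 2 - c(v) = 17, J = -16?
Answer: 67/103192104 + I*√16495/24074 ≈ 6.4927e-7 + 0.0053349*I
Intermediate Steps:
c(v) = -15 (c(v) = 2 - 1*17 = 2 - 17 = -15)
X(s, w) = 2*s/(-15 + w) (X(s, w) = (s + s)/(w - 15) = (2*s)/(-15 + w) = 2*s/(-15 + w))
m = I*√16495 (m = √(-16412 - 83) = √(-16495) = I*√16495 ≈ 128.43*I)
m/24074 + X(-67, 621)/(-340568) = (I*√16495)/24074 + (2*(-67)/(-15 + 621))/(-340568) = (I*√16495)*(1/24074) + (2*(-67)/606)*(-1/340568) = I*√16495/24074 + (2*(-67)*(1/606))*(-1/340568) = I*√16495/24074 - 67/303*(-1/340568) = I*√16495/24074 + 67/103192104 = 67/103192104 + I*√16495/24074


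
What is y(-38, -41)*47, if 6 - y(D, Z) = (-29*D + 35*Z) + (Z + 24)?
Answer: 16732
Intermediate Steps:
y(D, Z) = -18 - 36*Z + 29*D (y(D, Z) = 6 - ((-29*D + 35*Z) + (Z + 24)) = 6 - ((-29*D + 35*Z) + (24 + Z)) = 6 - (24 - 29*D + 36*Z) = 6 + (-24 - 36*Z + 29*D) = -18 - 36*Z + 29*D)
y(-38, -41)*47 = (-18 - 36*(-41) + 29*(-38))*47 = (-18 + 1476 - 1102)*47 = 356*47 = 16732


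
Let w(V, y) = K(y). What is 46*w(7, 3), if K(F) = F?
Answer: 138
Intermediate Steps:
w(V, y) = y
46*w(7, 3) = 46*3 = 138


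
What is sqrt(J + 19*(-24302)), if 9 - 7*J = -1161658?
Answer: I*sqrt(14493493)/7 ≈ 543.86*I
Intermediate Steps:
J = 1161667/7 (J = 9/7 - 1/7*(-1161658) = 9/7 + 1161658/7 = 1161667/7 ≈ 1.6595e+5)
sqrt(J + 19*(-24302)) = sqrt(1161667/7 + 19*(-24302)) = sqrt(1161667/7 - 461738) = sqrt(-2070499/7) = I*sqrt(14493493)/7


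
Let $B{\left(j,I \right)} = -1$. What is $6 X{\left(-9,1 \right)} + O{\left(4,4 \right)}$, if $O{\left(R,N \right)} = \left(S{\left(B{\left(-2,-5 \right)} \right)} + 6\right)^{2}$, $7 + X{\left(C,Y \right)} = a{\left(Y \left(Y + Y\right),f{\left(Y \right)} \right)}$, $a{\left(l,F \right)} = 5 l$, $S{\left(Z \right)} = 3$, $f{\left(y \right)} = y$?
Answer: $99$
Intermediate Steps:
$X{\left(C,Y \right)} = -7 + 10 Y^{2}$ ($X{\left(C,Y \right)} = -7 + 5 Y \left(Y + Y\right) = -7 + 5 Y 2 Y = -7 + 5 \cdot 2 Y^{2} = -7 + 10 Y^{2}$)
$O{\left(R,N \right)} = 81$ ($O{\left(R,N \right)} = \left(3 + 6\right)^{2} = 9^{2} = 81$)
$6 X{\left(-9,1 \right)} + O{\left(4,4 \right)} = 6 \left(-7 + 10 \cdot 1^{2}\right) + 81 = 6 \left(-7 + 10 \cdot 1\right) + 81 = 6 \left(-7 + 10\right) + 81 = 6 \cdot 3 + 81 = 18 + 81 = 99$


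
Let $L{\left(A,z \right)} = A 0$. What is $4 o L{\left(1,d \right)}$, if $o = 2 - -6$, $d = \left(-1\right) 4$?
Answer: $0$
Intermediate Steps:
$d = -4$
$L{\left(A,z \right)} = 0$
$o = 8$ ($o = 2 + 6 = 8$)
$4 o L{\left(1,d \right)} = 4 \cdot 8 \cdot 0 = 32 \cdot 0 = 0$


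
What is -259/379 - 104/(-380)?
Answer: -14751/36005 ≈ -0.40969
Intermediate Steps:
-259/379 - 104/(-380) = -259*1/379 - 104*(-1/380) = -259/379 + 26/95 = -14751/36005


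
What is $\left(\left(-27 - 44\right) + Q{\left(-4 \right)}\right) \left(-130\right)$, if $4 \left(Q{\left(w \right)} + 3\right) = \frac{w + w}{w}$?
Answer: $9555$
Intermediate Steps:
$Q{\left(w \right)} = - \frac{5}{2}$ ($Q{\left(w \right)} = -3 + \frac{\left(w + w\right) \frac{1}{w}}{4} = -3 + \frac{2 w \frac{1}{w}}{4} = -3 + \frac{1}{4} \cdot 2 = -3 + \frac{1}{2} = - \frac{5}{2}$)
$\left(\left(-27 - 44\right) + Q{\left(-4 \right)}\right) \left(-130\right) = \left(\left(-27 - 44\right) - \frac{5}{2}\right) \left(-130\right) = \left(-71 - \frac{5}{2}\right) \left(-130\right) = \left(- \frac{147}{2}\right) \left(-130\right) = 9555$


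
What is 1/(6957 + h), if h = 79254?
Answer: 1/86211 ≈ 1.1599e-5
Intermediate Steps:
1/(6957 + h) = 1/(6957 + 79254) = 1/86211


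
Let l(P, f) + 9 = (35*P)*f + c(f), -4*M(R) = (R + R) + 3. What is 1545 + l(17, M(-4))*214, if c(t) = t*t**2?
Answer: 5094383/32 ≈ 1.5920e+5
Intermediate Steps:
c(t) = t**3
M(R) = -3/4 - R/2 (M(R) = -((R + R) + 3)/4 = -(2*R + 3)/4 = -(3 + 2*R)/4 = -3/4 - R/2)
l(P, f) = -9 + f**3 + 35*P*f (l(P, f) = -9 + ((35*P)*f + f**3) = -9 + (35*P*f + f**3) = -9 + (f**3 + 35*P*f) = -9 + f**3 + 35*P*f)
1545 + l(17, M(-4))*214 = 1545 + (-9 + (-3/4 - 1/2*(-4))**3 + 35*17*(-3/4 - 1/2*(-4)))*214 = 1545 + (-9 + (-3/4 + 2)**3 + 35*17*(-3/4 + 2))*214 = 1545 + (-9 + (5/4)**3 + 35*17*(5/4))*214 = 1545 + (-9 + 125/64 + 2975/4)*214 = 1545 + (47149/64)*214 = 1545 + 5044943/32 = 5094383/32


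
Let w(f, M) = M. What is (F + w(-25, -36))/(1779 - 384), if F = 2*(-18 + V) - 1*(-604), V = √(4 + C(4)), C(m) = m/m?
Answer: 532/1395 + 2*√5/1395 ≈ 0.38457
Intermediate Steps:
C(m) = 1
V = √5 (V = √(4 + 1) = √5 ≈ 2.2361)
F = 568 + 2*√5 (F = 2*(-18 + √5) - 1*(-604) = (-36 + 2*√5) + 604 = 568 + 2*√5 ≈ 572.47)
(F + w(-25, -36))/(1779 - 384) = ((568 + 2*√5) - 36)/(1779 - 384) = (532 + 2*√5)/1395 = (532 + 2*√5)*(1/1395) = 532/1395 + 2*√5/1395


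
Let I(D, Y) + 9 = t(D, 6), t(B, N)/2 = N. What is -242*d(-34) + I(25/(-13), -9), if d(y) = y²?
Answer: -279749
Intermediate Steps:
t(B, N) = 2*N
I(D, Y) = 3 (I(D, Y) = -9 + 2*6 = -9 + 12 = 3)
-242*d(-34) + I(25/(-13), -9) = -242*(-34)² + 3 = -242*1156 + 3 = -279752 + 3 = -279749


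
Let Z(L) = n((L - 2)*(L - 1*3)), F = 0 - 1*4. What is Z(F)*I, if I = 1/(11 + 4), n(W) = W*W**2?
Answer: 24696/5 ≈ 4939.2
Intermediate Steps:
F = -4 (F = 0 - 4 = -4)
n(W) = W**3
Z(L) = (-3 + L)**3*(-2 + L)**3 (Z(L) = ((L - 2)*(L - 1*3))**3 = ((-2 + L)*(L - 3))**3 = ((-2 + L)*(-3 + L))**3 = ((-3 + L)*(-2 + L))**3 = (-3 + L)**3*(-2 + L)**3)
I = 1/15 ≈ 0.066667
Z(F)*I = (6 + (-4)**2 - 5*(-4))**3*(1/15) = (6 + 16 + 20)**3*(1/15) = 42**3*(1/15) = 74088*(1/15) = 24696/5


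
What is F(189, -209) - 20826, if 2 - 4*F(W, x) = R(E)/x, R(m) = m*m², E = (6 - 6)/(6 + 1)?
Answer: -41651/2 ≈ -20826.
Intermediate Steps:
E = 0 (E = 0/7 = 0*(⅐) = 0)
R(m) = m³
F(W, x) = ½ (F(W, x) = ½ - 0³/(4*x) = ½ - 0/x = ½ - ¼*0 = ½ + 0 = ½)
F(189, -209) - 20826 = ½ - 20826 = -41651/2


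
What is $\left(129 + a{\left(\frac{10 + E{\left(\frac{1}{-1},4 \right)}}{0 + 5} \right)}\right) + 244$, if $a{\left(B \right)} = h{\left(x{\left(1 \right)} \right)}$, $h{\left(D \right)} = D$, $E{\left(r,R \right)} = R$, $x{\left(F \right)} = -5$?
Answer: $368$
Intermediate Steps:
$a{\left(B \right)} = -5$
$\left(129 + a{\left(\frac{10 + E{\left(\frac{1}{-1},4 \right)}}{0 + 5} \right)}\right) + 244 = \left(129 - 5\right) + 244 = 124 + 244 = 368$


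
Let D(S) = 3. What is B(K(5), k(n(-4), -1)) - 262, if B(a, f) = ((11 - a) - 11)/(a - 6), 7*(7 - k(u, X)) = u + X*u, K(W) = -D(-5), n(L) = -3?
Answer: -787/3 ≈ -262.33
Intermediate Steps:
K(W) = -3 (K(W) = -1*3 = -3)
k(u, X) = 7 - u/7 - X*u/7 (k(u, X) = 7 - (u + X*u)/7 = 7 + (-u/7 - X*u/7) = 7 - u/7 - X*u/7)
B(a, f) = -a/(-6 + a) (B(a, f) = (-a)/(-6 + a) = -a/(-6 + a))
B(K(5), k(n(-4), -1)) - 262 = -1*(-3)/(-6 - 3) - 262 = -1*(-3)/(-9) - 262 = -1*(-3)*(-1/9) - 262 = -1/3 - 262 = -787/3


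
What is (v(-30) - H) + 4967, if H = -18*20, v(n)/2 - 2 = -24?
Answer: 5283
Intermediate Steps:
v(n) = -44 (v(n) = 4 + 2*(-24) = 4 - 48 = -44)
H = -360
(v(-30) - H) + 4967 = (-44 - 1*(-360)) + 4967 = (-44 + 360) + 4967 = 316 + 4967 = 5283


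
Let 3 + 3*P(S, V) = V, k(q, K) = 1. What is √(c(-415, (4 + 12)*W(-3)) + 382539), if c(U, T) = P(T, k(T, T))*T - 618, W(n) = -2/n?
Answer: 5*√137489/3 ≈ 617.99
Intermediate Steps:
P(S, V) = -1 + V/3
c(U, T) = -618 - 2*T/3 (c(U, T) = (-1 + (⅓)*1)*T - 618 = (-1 + ⅓)*T - 618 = -2*T/3 - 618 = -618 - 2*T/3)
√(c(-415, (4 + 12)*W(-3)) + 382539) = √((-618 - 2*(4 + 12)*(-2/(-3))/3) + 382539) = √((-618 - 32*(-2*(-⅓))/3) + 382539) = √((-618 - 32*2/(3*3)) + 382539) = √((-618 - ⅔*32/3) + 382539) = √((-618 - 64/9) + 382539) = √(-5626/9 + 382539) = √(3437225/9) = 5*√137489/3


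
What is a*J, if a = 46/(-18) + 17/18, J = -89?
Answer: 2581/18 ≈ 143.39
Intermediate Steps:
a = -29/18 (a = 46*(-1/18) + 17*(1/18) = -23/9 + 17/18 = -29/18 ≈ -1.6111)
a*J = -29/18*(-89) = 2581/18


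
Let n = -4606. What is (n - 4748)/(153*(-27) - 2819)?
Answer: 4677/3475 ≈ 1.3459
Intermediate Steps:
(n - 4748)/(153*(-27) - 2819) = (-4606 - 4748)/(153*(-27) - 2819) = -9354/(-4131 - 2819) = -9354/(-6950) = -9354*(-1/6950) = 4677/3475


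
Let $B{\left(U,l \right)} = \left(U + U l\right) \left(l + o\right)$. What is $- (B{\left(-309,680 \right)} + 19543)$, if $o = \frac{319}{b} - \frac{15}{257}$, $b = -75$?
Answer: $\frac{913409292781}{6425} \approx 1.4216 \cdot 10^{8}$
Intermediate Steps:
$o = - \frac{83108}{19275}$ ($o = \frac{319}{-75} - \frac{15}{257} = 319 \left(- \frac{1}{75}\right) - \frac{15}{257} = - \frac{319}{75} - \frac{15}{257} = - \frac{83108}{19275} \approx -4.3117$)
$B{\left(U,l \right)} = \left(- \frac{83108}{19275} + l\right) \left(U + U l\right)$ ($B{\left(U,l \right)} = \left(U + U l\right) \left(l - \frac{83108}{19275}\right) = \left(U + U l\right) \left(- \frac{83108}{19275} + l\right) = \left(- \frac{83108}{19275} + l\right) \left(U + U l\right)$)
$- (B{\left(-309,680 \right)} + 19543) = - (\frac{1}{19275} \left(-309\right) \left(-83108 - 43406440 + 19275 \cdot 680^{2}\right) + 19543) = - (\frac{1}{19275} \left(-309\right) \left(-83108 - 43406440 + 19275 \cdot 462400\right) + 19543) = - (\frac{1}{19275} \left(-309\right) \left(-83108 - 43406440 + 8912760000\right) + 19543) = - (\frac{1}{19275} \left(-309\right) 8869270452 + 19543) = - (- \frac{913534856556}{6425} + 19543) = \left(-1\right) \left(- \frac{913409292781}{6425}\right) = \frac{913409292781}{6425}$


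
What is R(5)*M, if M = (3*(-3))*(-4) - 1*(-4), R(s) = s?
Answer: 200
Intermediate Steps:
M = 40 (M = -9*(-4) + 4 = 36 + 4 = 40)
R(5)*M = 5*40 = 200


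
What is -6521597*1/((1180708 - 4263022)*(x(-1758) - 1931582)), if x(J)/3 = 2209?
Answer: -6521597/5933315745870 ≈ -1.0991e-6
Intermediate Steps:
x(J) = 6627 (x(J) = 3*2209 = 6627)
-6521597*1/((1180708 - 4263022)*(x(-1758) - 1931582)) = -6521597*1/((6627 - 1931582)*(1180708 - 4263022)) = -6521597/((-1924955*(-3082314))) = -6521597/5933315745870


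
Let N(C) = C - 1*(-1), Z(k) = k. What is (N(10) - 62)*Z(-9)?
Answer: 459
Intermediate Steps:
N(C) = 1 + C (N(C) = C + 1 = 1 + C)
(N(10) - 62)*Z(-9) = ((1 + 10) - 62)*(-9) = (11 - 62)*(-9) = -51*(-9) = 459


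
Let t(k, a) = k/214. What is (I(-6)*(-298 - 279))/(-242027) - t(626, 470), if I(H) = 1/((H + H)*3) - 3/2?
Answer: -2730555881/932288004 ≈ -2.9289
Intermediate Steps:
t(k, a) = k/214 (t(k, a) = k*(1/214) = k/214)
I(H) = -3/2 + 1/(6*H) (I(H) = (⅓)/(2*H) - 3*½ = (1/(2*H))*(⅓) - 3/2 = 1/(6*H) - 3/2 = -3/2 + 1/(6*H))
(I(-6)*(-298 - 279))/(-242027) - t(626, 470) = (((⅙)*(1 - 9*(-6))/(-6))*(-298 - 279))/(-242027) - 626/214 = (((⅙)*(-⅙)*(1 + 54))*(-577))*(-1/242027) - 1*313/107 = (((⅙)*(-⅙)*55)*(-577))*(-1/242027) - 313/107 = -55/36*(-577)*(-1/242027) - 313/107 = (31735/36)*(-1/242027) - 313/107 = -31735/8712972 - 313/107 = -2730555881/932288004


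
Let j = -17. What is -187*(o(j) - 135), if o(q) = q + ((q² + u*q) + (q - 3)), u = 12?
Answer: 16269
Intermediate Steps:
o(q) = -3 + q² + 14*q (o(q) = q + ((q² + 12*q) + (q - 3)) = q + ((q² + 12*q) + (-3 + q)) = q + (-3 + q² + 13*q) = -3 + q² + 14*q)
-187*(o(j) - 135) = -187*((-3 + (-17)² + 14*(-17)) - 135) = -187*((-3 + 289 - 238) - 135) = -187*(48 - 135) = -187*(-87) = 16269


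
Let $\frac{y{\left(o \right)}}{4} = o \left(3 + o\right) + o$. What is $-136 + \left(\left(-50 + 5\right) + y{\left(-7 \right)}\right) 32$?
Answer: $1112$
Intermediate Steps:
$y{\left(o \right)} = 4 o + 4 o \left(3 + o\right)$ ($y{\left(o \right)} = 4 \left(o \left(3 + o\right) + o\right) = 4 \left(o + o \left(3 + o\right)\right) = 4 o + 4 o \left(3 + o\right)$)
$-136 + \left(\left(-50 + 5\right) + y{\left(-7 \right)}\right) 32 = -136 + \left(\left(-50 + 5\right) + 4 \left(-7\right) \left(4 - 7\right)\right) 32 = -136 + \left(-45 + 4 \left(-7\right) \left(-3\right)\right) 32 = -136 + \left(-45 + 84\right) 32 = -136 + 39 \cdot 32 = -136 + 1248 = 1112$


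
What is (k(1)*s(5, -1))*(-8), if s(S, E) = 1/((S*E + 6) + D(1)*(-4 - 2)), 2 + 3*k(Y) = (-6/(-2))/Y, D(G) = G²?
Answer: 8/15 ≈ 0.53333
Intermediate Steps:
k(Y) = -⅔ + 1/Y (k(Y) = -⅔ + ((-6/(-2))/Y)/3 = -⅔ + ((-6*(-½))/Y)/3 = -⅔ + (3/Y)/3 = -⅔ + 1/Y)
s(S, E) = 1/(E*S) (s(S, E) = 1/((S*E + 6) + 1²*(-4 - 2)) = 1/((E*S + 6) + 1*(-6)) = 1/((6 + E*S) - 6) = 1/(E*S))
(k(1)*s(5, -1))*(-8) = ((-⅔ + 1/1)*(1/(-1*5)))*(-8) = ((-⅔ + 1)*(-1*⅕))*(-8) = ((⅓)*(-⅕))*(-8) = -1/15*(-8) = 8/15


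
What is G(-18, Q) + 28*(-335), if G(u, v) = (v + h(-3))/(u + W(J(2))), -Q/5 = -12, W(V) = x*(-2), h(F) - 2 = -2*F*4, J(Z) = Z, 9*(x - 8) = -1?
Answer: -1426147/152 ≈ -9382.5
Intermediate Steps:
x = 71/9 (x = 8 + (⅑)*(-1) = 8 - ⅑ = 71/9 ≈ 7.8889)
h(F) = 2 - 8*F (h(F) = 2 - 2*F*4 = 2 - 8*F)
W(V) = -142/9 (W(V) = (71/9)*(-2) = -142/9)
Q = 60 (Q = -5*(-12) = 60)
G(u, v) = (26 + v)/(-142/9 + u) (G(u, v) = (v + (2 - 8*(-3)))/(u - 142/9) = (v + (2 + 24))/(-142/9 + u) = (v + 26)/(-142/9 + u) = (26 + v)/(-142/9 + u))
G(-18, Q) + 28*(-335) = 9*(26 + 60)/(-142 + 9*(-18)) + 28*(-335) = 9*86/(-142 - 162) - 9380 = 9*86/(-304) - 9380 = 9*(-1/304)*86 - 9380 = -387/152 - 9380 = -1426147/152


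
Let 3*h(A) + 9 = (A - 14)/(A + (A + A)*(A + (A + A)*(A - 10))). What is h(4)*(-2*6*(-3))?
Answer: -3122/29 ≈ -107.66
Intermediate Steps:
h(A) = -3 + (-14 + A)/(3*(A + 2*A*(A + 2*A*(-10 + A)))) (h(A) = -3 + ((A - 14)/(A + (A + A)*(A + (A + A)*(A - 10))))/3 = -3 + ((-14 + A)/(A + (2*A)*(A + (2*A)*(-10 + A))))/3 = -3 + ((-14 + A)/(A + (2*A)*(A + 2*A*(-10 + A))))/3 = -3 + ((-14 + A)/(A + 2*A*(A + 2*A*(-10 + A))))/3 = -3 + (-14 + A)/(3*(A + 2*A*(A + 2*A*(-10 + A)))))
h(4)*(-2*6*(-3)) = ((2/3)*(-7 - 18*4**3 - 4*4 + 171*4**2)/(4*(1 - 38*4 + 4*4**2)))*(-2*6*(-3)) = ((2/3)*(1/4)*(-7 - 18*64 - 16 + 171*16)/(1 - 152 + 4*16))*(-12*(-3)) = ((2/3)*(1/4)*(-7 - 1152 - 16 + 2736)/(1 - 152 + 64))*36 = ((2/3)*(1/4)*1561/(-87))*36 = ((2/3)*(1/4)*(-1/87)*1561)*36 = -1561/522*36 = -3122/29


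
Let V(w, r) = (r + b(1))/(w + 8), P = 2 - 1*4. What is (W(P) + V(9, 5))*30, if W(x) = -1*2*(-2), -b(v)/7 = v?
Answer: 1980/17 ≈ 116.47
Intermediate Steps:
P = -2 (P = 2 - 4 = -2)
b(v) = -7*v
W(x) = 4 (W(x) = -2*(-2) = 4)
V(w, r) = (-7 + r)/(8 + w) (V(w, r) = (r - 7*1)/(w + 8) = (r - 7)/(8 + w) = (-7 + r)/(8 + w))
(W(P) + V(9, 5))*30 = (4 + (-7 + 5)/(8 + 9))*30 = (4 - 2/17)*30 = (66/17)*30 = 1980/17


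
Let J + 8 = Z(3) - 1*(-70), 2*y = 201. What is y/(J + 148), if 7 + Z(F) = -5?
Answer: 67/132 ≈ 0.50758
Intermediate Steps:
y = 201/2 (y = (½)*201 = 201/2 ≈ 100.50)
Z(F) = -12 (Z(F) = -7 - 5 = -12)
J = 50 (J = -8 + (-12 - 1*(-70)) = -8 + (-12 + 70) = -8 + 58 = 50)
y/(J + 148) = (201/2)/(50 + 148) = (201/2)/198 = (1/198)*(201/2) = 67/132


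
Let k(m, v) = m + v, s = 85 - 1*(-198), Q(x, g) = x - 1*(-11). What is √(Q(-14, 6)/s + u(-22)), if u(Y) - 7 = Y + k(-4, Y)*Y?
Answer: 2*√11152181/283 ≈ 23.601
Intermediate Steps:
Q(x, g) = 11 + x (Q(x, g) = x + 11 = 11 + x)
s = 283 (s = 85 + 198 = 283)
u(Y) = 7 + Y + Y*(-4 + Y) (u(Y) = 7 + (Y + (-4 + Y)*Y) = 7 + (Y + Y*(-4 + Y)) = 7 + Y + Y*(-4 + Y))
√(Q(-14, 6)/s + u(-22)) = √((11 - 14)/283 + (7 - 22 - 22*(-4 - 22))) = √(-3*1/283 + (7 - 22 - 22*(-26))) = √(-3/283 + (7 - 22 + 572)) = √(-3/283 + 557) = √(157628/283) = 2*√11152181/283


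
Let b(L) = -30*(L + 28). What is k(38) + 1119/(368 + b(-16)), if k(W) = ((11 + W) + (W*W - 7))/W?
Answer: 27205/152 ≈ 178.98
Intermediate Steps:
b(L) = -840 - 30*L (b(L) = -30*(28 + L) = -840 - 30*L)
k(W) = (4 + W + W²)/W (k(W) = ((11 + W) + (W² - 7))/W = ((11 + W) + (-7 + W²))/W = (4 + W + W²)/W)
k(38) + 1119/(368 + b(-16)) = (1 + 38 + 4/38) + 1119/(368 + (-840 - 30*(-16))) = (1 + 38 + 4*(1/38)) + 1119/(368 + (-840 + 480)) = (1 + 38 + 2/19) + 1119/(368 - 360) = 743/19 + 1119/8 = 27205/152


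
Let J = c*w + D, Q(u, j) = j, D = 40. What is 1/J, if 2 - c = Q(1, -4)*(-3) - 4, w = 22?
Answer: -1/92 ≈ -0.010870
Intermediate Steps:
c = -6 (c = 2 - (-4*(-3) - 4) = 2 - (12 - 4) = 2 - 1*8 = 2 - 8 = -6)
J = -92 (J = -6*22 + 40 = -132 + 40 = -92)
1/J = 1/(-92) = -1/92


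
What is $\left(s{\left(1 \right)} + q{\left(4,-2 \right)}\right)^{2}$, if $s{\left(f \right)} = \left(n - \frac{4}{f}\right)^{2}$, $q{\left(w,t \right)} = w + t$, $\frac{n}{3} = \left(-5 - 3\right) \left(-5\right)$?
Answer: $181117764$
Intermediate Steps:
$n = 120$ ($n = 3 \left(-5 - 3\right) \left(-5\right) = 3 \left(\left(-8\right) \left(-5\right)\right) = 3 \cdot 40 = 120$)
$q{\left(w,t \right)} = t + w$
$s{\left(f \right)} = \left(120 - \frac{4}{f}\right)^{2}$
$\left(s{\left(1 \right)} + q{\left(4,-2 \right)}\right)^{2} = \left(16 \cdot 1^{-2} \left(-1 + 30 \cdot 1\right)^{2} + \left(-2 + 4\right)\right)^{2} = \left(16 \cdot 1 \left(-1 + 30\right)^{2} + 2\right)^{2} = \left(16 \cdot 1 \cdot 29^{2} + 2\right)^{2} = \left(16 \cdot 1 \cdot 841 + 2\right)^{2} = \left(13456 + 2\right)^{2} = 13458^{2} = 181117764$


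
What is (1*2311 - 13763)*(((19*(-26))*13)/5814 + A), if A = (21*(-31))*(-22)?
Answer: -25092442844/153 ≈ -1.6400e+8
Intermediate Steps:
A = 14322 (A = -651*(-22) = 14322)
(1*2311 - 13763)*(((19*(-26))*13)/5814 + A) = (1*2311 - 13763)*(((19*(-26))*13)/5814 + 14322) = (2311 - 13763)*(-494*13*(1/5814) + 14322) = -11452*(-6422*1/5814 + 14322) = -11452*(-169/153 + 14322) = -11452*2191097/153 = -25092442844/153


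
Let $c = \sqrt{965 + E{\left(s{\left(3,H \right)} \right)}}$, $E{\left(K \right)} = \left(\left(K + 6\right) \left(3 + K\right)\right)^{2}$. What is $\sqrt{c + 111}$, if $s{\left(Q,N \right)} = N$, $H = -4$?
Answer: $\sqrt{111 + \sqrt{969}} \approx 11.922$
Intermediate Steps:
$E{\left(K \right)} = \left(3 + K\right)^{2} \left(6 + K\right)^{2}$ ($E{\left(K \right)} = \left(\left(6 + K\right) \left(3 + K\right)\right)^{2} = \left(\left(3 + K\right) \left(6 + K\right)\right)^{2} = \left(3 + K\right)^{2} \left(6 + K\right)^{2}$)
$c = \sqrt{969}$ ($c = \sqrt{965 + \left(3 - 4\right)^{2} \left(6 - 4\right)^{2}} = \sqrt{965 + \left(-1\right)^{2} \cdot 2^{2}} = \sqrt{965 + 1 \cdot 4} = \sqrt{965 + 4} = \sqrt{969} \approx 31.129$)
$\sqrt{c + 111} = \sqrt{\sqrt{969} + 111} = \sqrt{111 + \sqrt{969}}$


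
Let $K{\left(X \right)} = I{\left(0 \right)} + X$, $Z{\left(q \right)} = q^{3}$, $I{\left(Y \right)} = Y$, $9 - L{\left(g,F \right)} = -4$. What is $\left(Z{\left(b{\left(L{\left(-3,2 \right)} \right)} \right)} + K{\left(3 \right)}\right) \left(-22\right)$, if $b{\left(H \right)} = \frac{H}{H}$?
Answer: $-88$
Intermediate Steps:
$L{\left(g,F \right)} = 13$ ($L{\left(g,F \right)} = 9 - -4 = 9 + 4 = 13$)
$b{\left(H \right)} = 1$
$K{\left(X \right)} = X$ ($K{\left(X \right)} = 0 + X = X$)
$\left(Z{\left(b{\left(L{\left(-3,2 \right)} \right)} \right)} + K{\left(3 \right)}\right) \left(-22\right) = \left(1^{3} + 3\right) \left(-22\right) = \left(1 + 3\right) \left(-22\right) = 4 \left(-22\right) = -88$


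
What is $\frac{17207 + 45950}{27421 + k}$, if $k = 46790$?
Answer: $\frac{63157}{74211} \approx 0.85105$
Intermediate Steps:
$\frac{17207 + 45950}{27421 + k} = \frac{17207 + 45950}{27421 + 46790} = \frac{63157}{74211}$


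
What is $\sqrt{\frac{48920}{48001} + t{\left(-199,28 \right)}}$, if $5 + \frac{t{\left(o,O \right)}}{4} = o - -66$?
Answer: $\frac{4 i \sqrt{79344548977}}{48001} \approx 23.473 i$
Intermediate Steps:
$t{\left(o,O \right)} = 244 + 4 o$ ($t{\left(o,O \right)} = -20 + 4 \left(o - -66\right) = -20 + 4 \left(o + 66\right) = -20 + 4 \left(66 + o\right) = -20 + \left(264 + 4 o\right) = 244 + 4 o$)
$\sqrt{\frac{48920}{48001} + t{\left(-199,28 \right)}} = \sqrt{\frac{48920}{48001} + \left(244 + 4 \left(-199\right)\right)} = \sqrt{48920 \cdot \frac{1}{48001} + \left(244 - 796\right)} = \sqrt{\frac{48920}{48001} - 552} = \sqrt{- \frac{26447632}{48001}} = \frac{4 i \sqrt{79344548977}}{48001}$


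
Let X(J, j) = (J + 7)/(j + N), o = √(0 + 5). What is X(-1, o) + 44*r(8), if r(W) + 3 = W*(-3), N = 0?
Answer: -1188 + 6*√5/5 ≈ -1185.3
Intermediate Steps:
o = √5 ≈ 2.2361
r(W) = -3 - 3*W (r(W) = -3 + W*(-3) = -3 - 3*W)
X(J, j) = (7 + J)/j (X(J, j) = (J + 7)/(j + 0) = (7 + J)/j)
X(-1, o) + 44*r(8) = (7 - 1)/(√5) + 44*(-3 - 3*8) = (√5/5)*6 + 44*(-3 - 24) = 6*√5/5 + 44*(-27) = 6*√5/5 - 1188 = -1188 + 6*√5/5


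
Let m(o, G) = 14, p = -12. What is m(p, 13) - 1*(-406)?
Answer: 420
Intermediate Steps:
m(p, 13) - 1*(-406) = 14 - 1*(-406) = 14 + 406 = 420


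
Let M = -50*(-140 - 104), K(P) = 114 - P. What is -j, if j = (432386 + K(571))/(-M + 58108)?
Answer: -431929/45908 ≈ -9.4086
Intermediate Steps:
M = 12200 (M = -50*(-244) = 12200)
j = 431929/45908 (j = (432386 + (114 - 1*571))/(-1*12200 + 58108) = (432386 + (114 - 571))/(-12200 + 58108) = (432386 - 457)/45908 = 431929*(1/45908) = 431929/45908 ≈ 9.4086)
-j = -1*431929/45908 = -431929/45908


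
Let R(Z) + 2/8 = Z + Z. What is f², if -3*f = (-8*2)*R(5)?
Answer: 2704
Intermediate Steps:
R(Z) = -¼ + 2*Z (R(Z) = -¼ + (Z + Z) = -¼ + 2*Z)
f = 52 (f = -(-8*2)*(-¼ + 2*5)/3 = -(-16)*(-¼ + 10)/3 = -(-16)*39/(3*4) = -⅓*(-156) = 52)
f² = 52² = 2704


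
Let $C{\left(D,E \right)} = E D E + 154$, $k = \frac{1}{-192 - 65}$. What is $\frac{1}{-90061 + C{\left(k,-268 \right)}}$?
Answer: $- \frac{257}{23177923} \approx -1.1088 \cdot 10^{-5}$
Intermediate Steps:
$k = - \frac{1}{257}$ ($k = \frac{1}{-257} = - \frac{1}{257} \approx -0.0038911$)
$C{\left(D,E \right)} = 154 + D E^{2}$ ($C{\left(D,E \right)} = D E E + 154 = D E^{2} + 154 = 154 + D E^{2}$)
$\frac{1}{-90061 + C{\left(k,-268 \right)}} = \frac{1}{-90061 + \left(154 - \frac{\left(-268\right)^{2}}{257}\right)} = \frac{1}{-90061 + \left(154 - \frac{71824}{257}\right)} = \frac{1}{-90061 - \frac{32246}{257}} = \frac{1}{- \frac{23177923}{257}} = - \frac{257}{23177923}$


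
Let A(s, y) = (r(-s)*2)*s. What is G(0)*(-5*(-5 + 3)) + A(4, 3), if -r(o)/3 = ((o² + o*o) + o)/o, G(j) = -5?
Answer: 118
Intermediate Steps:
r(o) = -3*(o + 2*o²)/o (r(o) = -3*((o² + o*o) + o)/o = -3*((o² + o²) + o)/o = -3*(2*o² + o)/o = -3*(o + 2*o²)/o)
A(s, y) = s*(-6 + 12*s) (A(s, y) = ((-3 - (-6)*s)*2)*s = ((-3 + 6*s)*2)*s = (-6 + 12*s)*s = s*(-6 + 12*s))
G(0)*(-5*(-5 + 3)) + A(4, 3) = -(-25)*(-5 + 3) + 6*4*(-1 + 2*4) = -(-25)*(-2) + 6*4*(-1 + 8) = -5*10 + 6*4*7 = -50 + 168 = 118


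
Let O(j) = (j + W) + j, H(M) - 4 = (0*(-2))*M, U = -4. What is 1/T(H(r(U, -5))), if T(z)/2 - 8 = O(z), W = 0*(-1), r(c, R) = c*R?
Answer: 1/32 ≈ 0.031250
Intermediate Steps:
r(c, R) = R*c
W = 0
H(M) = 4 (H(M) = 4 + (0*(-2))*M = 4 + 0*M = 4 + 0 = 4)
O(j) = 2*j (O(j) = (j + 0) + j = j + j = 2*j)
T(z) = 16 + 4*z (T(z) = 16 + 2*(2*z) = 16 + 4*z)
1/T(H(r(U, -5))) = 1/(16 + 4*4) = 1/(16 + 16) = 1/32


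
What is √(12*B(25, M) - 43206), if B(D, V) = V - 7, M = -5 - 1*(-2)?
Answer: 3*I*√4814 ≈ 208.15*I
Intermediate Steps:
M = -3 (M = -5 + 2 = -3)
B(D, V) = -7 + V
√(12*B(25, M) - 43206) = √(12*(-7 - 3) - 43206) = √(12*(-10) - 43206) = √(-120 - 43206) = √(-43326) = 3*I*√4814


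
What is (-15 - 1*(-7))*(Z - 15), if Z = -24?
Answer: 312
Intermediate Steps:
(-15 - 1*(-7))*(Z - 15) = (-15 - 1*(-7))*(-24 - 15) = (-15 + 7)*(-39) = -8*(-39) = 312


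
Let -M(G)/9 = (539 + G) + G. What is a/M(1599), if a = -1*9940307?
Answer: 9940307/33633 ≈ 295.55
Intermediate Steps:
a = -9940307
M(G) = -4851 - 18*G (M(G) = -9*((539 + G) + G) = -9*(539 + 2*G) = -4851 - 18*G)
a/M(1599) = -9940307/(-4851 - 18*1599) = -9940307/(-4851 - 28782) = -9940307/(-33633) = -9940307*(-1/33633) = 9940307/33633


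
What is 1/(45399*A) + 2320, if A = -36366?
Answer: 3830273678879/1650980034 ≈ 2320.0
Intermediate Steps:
1/(45399*A) + 2320 = 1/(45399*(-36366)) + 2320 = (1/45399)*(-1/36366) + 2320 = -1/1650980034 + 2320 = 3830273678879/1650980034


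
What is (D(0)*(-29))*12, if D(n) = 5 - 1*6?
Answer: 348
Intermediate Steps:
D(n) = -1 (D(n) = 5 - 6 = -1)
(D(0)*(-29))*12 = -1*(-29)*12 = 29*12 = 348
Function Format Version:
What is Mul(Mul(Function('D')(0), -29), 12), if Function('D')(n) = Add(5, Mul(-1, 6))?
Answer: 348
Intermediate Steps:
Function('D')(n) = -1 (Function('D')(n) = Add(5, -6) = -1)
Mul(Mul(Function('D')(0), -29), 12) = Mul(Mul(-1, -29), 12) = Mul(29, 12) = 348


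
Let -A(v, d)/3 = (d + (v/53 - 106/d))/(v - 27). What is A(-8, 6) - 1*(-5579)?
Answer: 10347166/1855 ≈ 5578.0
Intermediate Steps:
A(v, d) = -3*(d - 106/d + v/53)/(-27 + v) (A(v, d) = -3*(d + (v/53 - 106/d))/(v - 27) = -3*(d + (v*(1/53) - 106/d))/(-27 + v) = -3*(d + (v/53 - 106/d))/(-27 + v) = -3*(d + (-106/d + v/53))/(-27 + v) = -3*(d - 106/d + v/53)/(-27 + v))
A(-8, 6) - 1*(-5579) = (3/53)*(5618 - 53*6**2 - 1*6*(-8))/(6*(-27 - 8)) - 1*(-5579) = (3/53)*(1/6)*(5618 - 53*36 + 48)/(-35) + 5579 = (3/53)*(1/6)*(-1/35)*(5618 - 1908 + 48) + 5579 = (3/53)*(1/6)*(-1/35)*3758 + 5579 = -1879/1855 + 5579 = 10347166/1855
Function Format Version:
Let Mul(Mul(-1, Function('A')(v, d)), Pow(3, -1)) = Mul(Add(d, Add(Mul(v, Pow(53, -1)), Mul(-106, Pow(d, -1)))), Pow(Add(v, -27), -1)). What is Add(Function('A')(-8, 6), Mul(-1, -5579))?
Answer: Rational(10347166, 1855) ≈ 5578.0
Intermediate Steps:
Function('A')(v, d) = Mul(-3, Pow(Add(-27, v), -1), Add(d, Mul(-106, Pow(d, -1)), Mul(Rational(1, 53), v))) (Function('A')(v, d) = Mul(-3, Mul(Add(d, Add(Mul(v, Pow(53, -1)), Mul(-106, Pow(d, -1)))), Pow(Add(v, -27), -1))) = Mul(-3, Mul(Add(d, Add(Mul(v, Rational(1, 53)), Mul(-106, Pow(d, -1)))), Pow(Add(-27, v), -1))) = Mul(-3, Mul(Add(d, Add(Mul(Rational(1, 53), v), Mul(-106, Pow(d, -1)))), Pow(Add(-27, v), -1))) = Mul(-3, Mul(Add(d, Add(Mul(-106, Pow(d, -1)), Mul(Rational(1, 53), v))), Pow(Add(-27, v), -1))) = Mul(-3, Mul(Add(d, Mul(-106, Pow(d, -1)), Mul(Rational(1, 53), v)), Pow(Add(-27, v), -1))) = Mul(-3, Mul(Pow(Add(-27, v), -1), Add(d, Mul(-106, Pow(d, -1)), Mul(Rational(1, 53), v)))) = Mul(-3, Pow(Add(-27, v), -1), Add(d, Mul(-106, Pow(d, -1)), Mul(Rational(1, 53), v))))
Add(Function('A')(-8, 6), Mul(-1, -5579)) = Add(Mul(Rational(3, 53), Pow(6, -1), Pow(Add(-27, -8), -1), Add(5618, Mul(-53, Pow(6, 2)), Mul(-1, 6, -8))), Mul(-1, -5579)) = Add(Mul(Rational(3, 53), Rational(1, 6), Pow(-35, -1), Add(5618, Mul(-53, 36), 48)), 5579) = Add(Mul(Rational(3, 53), Rational(1, 6), Rational(-1, 35), Add(5618, -1908, 48)), 5579) = Add(Mul(Rational(3, 53), Rational(1, 6), Rational(-1, 35), 3758), 5579) = Add(Rational(-1879, 1855), 5579) = Rational(10347166, 1855)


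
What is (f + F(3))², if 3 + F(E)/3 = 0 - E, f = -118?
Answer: 18496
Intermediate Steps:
F(E) = -9 - 3*E (F(E) = -9 + 3*(0 - E) = -9 + 3*(-E) = -9 - 3*E)
(f + F(3))² = (-118 + (-9 - 3*3))² = (-118 + (-9 - 9))² = (-118 - 18)² = (-136)² = 18496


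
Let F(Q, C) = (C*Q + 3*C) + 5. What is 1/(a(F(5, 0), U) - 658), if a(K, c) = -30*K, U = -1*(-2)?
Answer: -1/808 ≈ -0.0012376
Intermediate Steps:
U = 2
F(Q, C) = 5 + 3*C + C*Q (F(Q, C) = (3*C + C*Q) + 5 = 5 + 3*C + C*Q)
1/(a(F(5, 0), U) - 658) = 1/(-30*(5 + 3*0 + 0*5) - 658) = 1/(-30*(5 + 0 + 0) - 658) = 1/(-30*5 - 658) = 1/(-150 - 658) = 1/(-808) = -1/808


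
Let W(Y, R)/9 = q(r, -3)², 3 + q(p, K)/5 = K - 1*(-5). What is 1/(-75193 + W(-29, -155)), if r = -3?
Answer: -1/74968 ≈ -1.3339e-5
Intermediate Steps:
q(p, K) = 10 + 5*K (q(p, K) = -15 + 5*(K - 1*(-5)) = -15 + 5*(K + 5) = -15 + 5*(5 + K) = -15 + (25 + 5*K) = 10 + 5*K)
W(Y, R) = 225 (W(Y, R) = 9*(10 + 5*(-3))² = 9*(10 - 15)² = 9*(-5)² = 9*25 = 225)
1/(-75193 + W(-29, -155)) = 1/(-75193 + 225) = 1/(-74968) = -1/74968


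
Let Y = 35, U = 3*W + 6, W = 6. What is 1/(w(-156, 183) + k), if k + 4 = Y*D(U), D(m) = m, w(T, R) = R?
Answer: 1/1019 ≈ 0.00098135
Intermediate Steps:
U = 24 (U = 3*6 + 6 = 18 + 6 = 24)
k = 836 (k = -4 + 35*24 = -4 + 840 = 836)
1/(w(-156, 183) + k) = 1/(183 + 836) = 1/1019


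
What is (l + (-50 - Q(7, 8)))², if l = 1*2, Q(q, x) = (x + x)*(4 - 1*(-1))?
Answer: 16384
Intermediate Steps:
Q(q, x) = 10*x (Q(q, x) = (2*x)*(4 + 1) = (2*x)*5 = 10*x)
l = 2
(l + (-50 - Q(7, 8)))² = (2 + (-50 - 10*8))² = (2 + (-50 - 1*80))² = (2 + (-50 - 80))² = (2 - 130)² = (-128)² = 16384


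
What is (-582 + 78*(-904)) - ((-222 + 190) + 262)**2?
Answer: -123994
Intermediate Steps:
(-582 + 78*(-904)) - ((-222 + 190) + 262)**2 = (-582 - 70512) - (-32 + 262)**2 = -71094 - 1*230**2 = -71094 - 1*52900 = -71094 - 52900 = -123994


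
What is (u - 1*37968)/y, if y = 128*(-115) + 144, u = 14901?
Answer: 23067/14576 ≈ 1.5825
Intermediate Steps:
y = -14576 (y = -14720 + 144 = -14576)
(u - 1*37968)/y = (14901 - 1*37968)/(-14576) = (14901 - 37968)*(-1/14576) = -23067*(-1/14576) = 23067/14576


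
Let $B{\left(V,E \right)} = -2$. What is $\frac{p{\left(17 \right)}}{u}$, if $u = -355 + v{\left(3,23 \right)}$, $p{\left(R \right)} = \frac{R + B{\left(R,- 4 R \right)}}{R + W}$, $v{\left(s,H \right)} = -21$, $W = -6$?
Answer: $- \frac{15}{4136} \approx -0.0036267$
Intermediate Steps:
$p{\left(R \right)} = \frac{-2 + R}{-6 + R}$ ($p{\left(R \right)} = \frac{R - 2}{R - 6} = \frac{-2 + R}{-6 + R}$)
$u = -376$ ($u = -355 - 21 = -376$)
$\frac{p{\left(17 \right)}}{u} = \frac{\frac{1}{-6 + 17} \left(-2 + 17\right)}{-376} = \frac{1}{11} \cdot 15 \left(- \frac{1}{376}\right) = \frac{15}{11} \left(- \frac{1}{376}\right) = - \frac{15}{4136}$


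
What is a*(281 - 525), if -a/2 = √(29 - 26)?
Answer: 488*√3 ≈ 845.24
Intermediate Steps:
a = -2*√3 (a = -2*√(29 - 26) = -2*√3 ≈ -3.4641)
a*(281 - 525) = (-2*√3)*(281 - 525) = -2*√3*(-244) = 488*√3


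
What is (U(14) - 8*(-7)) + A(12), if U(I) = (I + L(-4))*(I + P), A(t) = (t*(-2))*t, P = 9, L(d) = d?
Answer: -2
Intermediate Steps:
A(t) = -2*t² (A(t) = (-2*t)*t = -2*t²)
U(I) = (-4 + I)*(9 + I) (U(I) = (I - 4)*(I + 9) = (-4 + I)*(9 + I))
(U(14) - 8*(-7)) + A(12) = ((-36 + 14² + 5*14) - 8*(-7)) - 2*12² = ((-36 + 196 + 70) + 56) - 2*144 = (230 + 56) - 288 = 286 - 288 = -2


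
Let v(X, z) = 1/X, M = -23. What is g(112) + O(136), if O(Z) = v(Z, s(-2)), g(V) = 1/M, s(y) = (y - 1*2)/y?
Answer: -113/3128 ≈ -0.036125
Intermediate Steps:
s(y) = (-2 + y)/y (s(y) = (y - 2)/y = (-2 + y)/y)
g(V) = -1/23 (g(V) = 1/(-23) = -1/23)
O(Z) = 1/Z
g(112) + O(136) = -1/23 + 1/136 = -113/3128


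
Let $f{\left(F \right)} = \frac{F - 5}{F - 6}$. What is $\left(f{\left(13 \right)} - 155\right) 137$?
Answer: $- \frac{147549}{7} \approx -21078.0$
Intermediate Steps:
$f{\left(F \right)} = \frac{-5 + F}{-6 + F}$
$\left(f{\left(13 \right)} - 155\right) 137 = \left(\frac{-5 + 13}{-6 + 13} - 155\right) 137 = \left(\frac{1}{7} \cdot 8 - 155\right) 137 = \left(\frac{8}{7} - 155\right) 137 = \left(- \frac{1077}{7}\right) 137 = - \frac{147549}{7}$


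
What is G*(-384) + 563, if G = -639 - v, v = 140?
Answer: 299699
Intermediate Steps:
G = -779 (G = -639 - 1*140 = -639 - 140 = -779)
G*(-384) + 563 = -779*(-384) + 563 = 299136 + 563 = 299699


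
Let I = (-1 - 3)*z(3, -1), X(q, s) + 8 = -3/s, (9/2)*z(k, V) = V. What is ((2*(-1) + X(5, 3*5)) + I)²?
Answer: 175561/2025 ≈ 86.697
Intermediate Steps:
z(k, V) = 2*V/9
X(q, s) = -8 - 3/s
I = 8/9 (I = (-1 - 3)*((2/9)*(-1)) = -4*(-2/9) = 8/9 ≈ 0.88889)
((2*(-1) + X(5, 3*5)) + I)² = ((2*(-1) + (-8 - 3/(3*5))) + 8/9)² = ((-2 + (-8 - 3/15)) + 8/9)² = ((-2 + (-8 - 3*1/15)) + 8/9)² = ((-2 + (-8 - ⅕)) + 8/9)² = ((-2 - 41/5) + 8/9)² = (-51/5 + 8/9)² = (-419/45)² = 175561/2025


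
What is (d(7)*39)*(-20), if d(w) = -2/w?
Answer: 1560/7 ≈ 222.86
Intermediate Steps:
(d(7)*39)*(-20) = (-2/7*39)*(-20) = (-2*⅐*39)*(-20) = -2/7*39*(-20) = -78/7*(-20) = 1560/7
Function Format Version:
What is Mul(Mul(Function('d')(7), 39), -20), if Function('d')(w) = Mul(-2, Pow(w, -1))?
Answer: Rational(1560, 7) ≈ 222.86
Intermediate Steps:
Mul(Mul(Function('d')(7), 39), -20) = Mul(Mul(Mul(-2, Pow(7, -1)), 39), -20) = Mul(Mul(Mul(-2, Rational(1, 7)), 39), -20) = Mul(Mul(Rational(-2, 7), 39), -20) = Mul(Rational(-78, 7), -20) = Rational(1560, 7)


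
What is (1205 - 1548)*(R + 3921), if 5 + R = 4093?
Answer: -2747087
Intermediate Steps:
R = 4088 (R = -5 + 4093 = 4088)
(1205 - 1548)*(R + 3921) = (1205 - 1548)*(4088 + 3921) = -343*8009 = -2747087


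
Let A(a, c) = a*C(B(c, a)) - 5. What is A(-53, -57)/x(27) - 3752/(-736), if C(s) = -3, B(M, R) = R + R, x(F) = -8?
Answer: -651/46 ≈ -14.152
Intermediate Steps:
B(M, R) = 2*R
A(a, c) = -5 - 3*a (A(a, c) = a*(-3) - 5 = -3*a - 5 = -5 - 3*a)
A(-53, -57)/x(27) - 3752/(-736) = (-5 - 3*(-53))/(-8) - 3752/(-736) = (-5 + 159)*(-⅛) - 3752*(-1/736) = 154*(-⅛) + 469/92 = -77/4 + 469/92 = -651/46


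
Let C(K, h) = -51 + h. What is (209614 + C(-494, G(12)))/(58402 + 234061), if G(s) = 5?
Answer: 3552/4957 ≈ 0.71656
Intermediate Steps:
(209614 + C(-494, G(12)))/(58402 + 234061) = (209614 + (-51 + 5))/(58402 + 234061) = (209614 - 46)/292463 = 209568*(1/292463) = 3552/4957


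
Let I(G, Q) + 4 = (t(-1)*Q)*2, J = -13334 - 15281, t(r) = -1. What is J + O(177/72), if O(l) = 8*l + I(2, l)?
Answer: -114417/4 ≈ -28604.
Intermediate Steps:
J = -28615
I(G, Q) = -4 - 2*Q (I(G, Q) = -4 - Q*2 = -4 - 2*Q)
O(l) = -4 + 6*l (O(l) = 8*l + (-4 - 2*l) = -4 + 6*l)
J + O(177/72) = -28615 + (-4 + 6*(177/72)) = -28615 + (-4 + 6*(177*(1/72))) = -28615 + (-4 + 6*(59/24)) = -28615 + (-4 + 59/4) = -28615 + 43/4 = -114417/4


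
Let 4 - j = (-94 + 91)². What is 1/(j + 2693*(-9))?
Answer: -1/24242 ≈ -4.1251e-5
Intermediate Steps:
j = -5 (j = 4 - (-94 + 91)² = 4 - 1*(-3)² = 4 - 1*9 = 4 - 9 = -5)
1/(j + 2693*(-9)) = 1/(-5 + 2693*(-9)) = 1/(-5 - 24237) = 1/(-24242) = -1/24242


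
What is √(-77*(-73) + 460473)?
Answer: √466094 ≈ 682.71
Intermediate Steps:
√(-77*(-73) + 460473) = √(5621 + 460473) = √466094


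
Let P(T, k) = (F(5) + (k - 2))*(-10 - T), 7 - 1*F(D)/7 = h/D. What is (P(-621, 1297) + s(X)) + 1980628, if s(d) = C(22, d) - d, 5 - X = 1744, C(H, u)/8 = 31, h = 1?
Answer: 14014718/5 ≈ 2.8029e+6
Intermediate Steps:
C(H, u) = 248 (C(H, u) = 8*31 = 248)
X = -1739 (X = 5 - 1*1744 = 5 - 1744 = -1739)
F(D) = 49 - 7/D
s(d) = 248 - d
P(T, k) = (-10 - T)*(228/5 + k) (P(T, k) = ((49 - 7/5) + (k - 2))*(-10 - T) = ((49 - 7*⅕) + (-2 + k))*(-10 - T) = ((49 - 7/5) + (-2 + k))*(-10 - T) = (238/5 + (-2 + k))*(-10 - T) = (228/5 + k)*(-10 - T) = (-10 - T)*(228/5 + k))
(P(-621, 1297) + s(X)) + 1980628 = ((-456 - 10*1297 - 228/5*(-621) - 1*(-621)*1297) + (248 - 1*(-1739))) + 1980628 = ((-456 - 12970 + 141588/5 + 805437) + (248 + 1739)) + 1980628 = (4101643/5 + 1987) + 1980628 = 4111578/5 + 1980628 = 14014718/5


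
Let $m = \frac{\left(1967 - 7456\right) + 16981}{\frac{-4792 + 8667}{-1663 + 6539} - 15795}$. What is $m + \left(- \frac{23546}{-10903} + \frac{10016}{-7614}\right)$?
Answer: $\frac{372434375984678}{3196615231359945} \approx 0.11651$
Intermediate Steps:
$m = - \frac{56034992}{77012545}$ ($m = \frac{\left(1967 - 7456\right) + 16981}{\frac{3875}{4876} - 15795} = \frac{-5489 + 16981}{3875 \cdot \frac{1}{4876} - 15795} = \frac{11492}{\frac{3875}{4876} - 15795} = \frac{11492}{- \frac{77012545}{4876}} = 11492 \left(- \frac{4876}{77012545}\right) = - \frac{56034992}{77012545} \approx -0.72761$)
$m + \left(- \frac{23546}{-10903} + \frac{10016}{-7614}\right) = - \frac{56034992}{77012545} + \left(- \frac{23546}{-10903} + \frac{10016}{-7614}\right) = - \frac{56034992}{77012545} + \left(\left(-23546\right) \left(- \frac{1}{10903}\right) + 10016 \left(- \frac{1}{7614}\right)\right) = - \frac{56034992}{77012545} + \left(\frac{23546}{10903} - \frac{5008}{3807}\right) = - \frac{56034992}{77012545} + \frac{35037398}{41507721} = \frac{372434375984678}{3196615231359945}$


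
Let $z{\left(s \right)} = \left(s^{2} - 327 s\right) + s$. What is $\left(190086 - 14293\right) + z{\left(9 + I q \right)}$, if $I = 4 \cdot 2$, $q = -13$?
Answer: $215788$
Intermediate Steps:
$I = 8$
$z{\left(s \right)} = s^{2} - 326 s$
$\left(190086 - 14293\right) + z{\left(9 + I q \right)} = \left(190086 - 14293\right) + \left(9 + 8 \left(-13\right)\right) \left(-326 + \left(9 + 8 \left(-13\right)\right)\right) = 175793 + \left(9 - 104\right) \left(-326 + \left(9 - 104\right)\right) = 175793 - 95 \left(-326 - 95\right) = 175793 - -39995 = 175793 + 39995 = 215788$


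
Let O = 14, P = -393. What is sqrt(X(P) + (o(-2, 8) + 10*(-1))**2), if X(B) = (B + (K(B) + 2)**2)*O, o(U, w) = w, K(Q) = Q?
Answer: 18*sqrt(6589) ≈ 1461.1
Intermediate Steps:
X(B) = 14*B + 14*(2 + B)**2 (X(B) = (B + (B + 2)**2)*14 = (B + (2 + B)**2)*14 = 14*B + 14*(2 + B)**2)
sqrt(X(P) + (o(-2, 8) + 10*(-1))**2) = sqrt((14*(-393) + 14*(2 - 393)**2) + (8 + 10*(-1))**2) = sqrt((-5502 + 14*(-391)**2) + (8 - 10)**2) = sqrt((-5502 + 14*152881) + (-2)**2) = sqrt((-5502 + 2140334) + 4) = sqrt(2134832 + 4) = sqrt(2134836) = 18*sqrt(6589)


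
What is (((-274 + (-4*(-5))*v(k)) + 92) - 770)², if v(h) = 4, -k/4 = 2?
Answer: 760384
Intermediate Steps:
k = -8 (k = -4*2 = -8)
(((-274 + (-4*(-5))*v(k)) + 92) - 770)² = (((-274 - 4*(-5)*4) + 92) - 770)² = (((-274 + 20*4) + 92) - 770)² = (((-274 + 80) + 92) - 770)² = ((-194 + 92) - 770)² = (-102 - 770)² = (-872)² = 760384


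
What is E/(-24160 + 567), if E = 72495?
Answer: -72495/23593 ≈ -3.0727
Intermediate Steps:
E/(-24160 + 567) = 72495/(-24160 + 567) = 72495/(-23593) = 72495*(-1/23593) = -72495/23593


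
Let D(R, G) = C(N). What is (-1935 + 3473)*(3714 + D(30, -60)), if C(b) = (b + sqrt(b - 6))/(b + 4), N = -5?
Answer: 5719822 - 1538*I*sqrt(11) ≈ 5.7198e+6 - 5101.0*I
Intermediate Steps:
C(b) = (b + sqrt(-6 + b))/(4 + b)
D(R, G) = 5 - I*sqrt(11) (D(R, G) = (-5 + sqrt(-6 - 5))/(4 - 5) = (-5 + sqrt(-11))/(-1) = -(-5 + I*sqrt(11)) = 5 - I*sqrt(11))
(-1935 + 3473)*(3714 + D(30, -60)) = (-1935 + 3473)*(3714 + (5 - I*sqrt(11))) = 1538*(3719 - I*sqrt(11)) = 5719822 - 1538*I*sqrt(11)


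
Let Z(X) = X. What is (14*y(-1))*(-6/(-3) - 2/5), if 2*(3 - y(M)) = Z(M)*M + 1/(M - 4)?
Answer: 1456/25 ≈ 58.240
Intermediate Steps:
y(M) = 3 - M²/2 - 1/(2*(-4 + M)) (y(M) = 3 - (M*M + 1/(M - 4))/2 = 3 - (M² + 1/(-4 + M))/2 = 3 + (-M²/2 - 1/(2*(-4 + M))) = 3 - M²/2 - 1/(2*(-4 + M)))
(14*y(-1))*(-6/(-3) - 2/5) = (14*((-25 - 1*(-1)³ + 4*(-1)² + 6*(-1))/(2*(-4 - 1))))*(-6/(-3) - 2/5) = (14*((½)*(-25 - 1*(-1) + 4*1 - 6)/(-5)))*(-6*(-⅓) - 2*⅕) = (14*((½)*(-⅕)*(-25 + 1 + 4 - 6)))*(2 - ⅖) = (14*((½)*(-⅕)*(-26)))*(8/5) = (14*(13/5))*(8/5) = (182/5)*(8/5) = 1456/25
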